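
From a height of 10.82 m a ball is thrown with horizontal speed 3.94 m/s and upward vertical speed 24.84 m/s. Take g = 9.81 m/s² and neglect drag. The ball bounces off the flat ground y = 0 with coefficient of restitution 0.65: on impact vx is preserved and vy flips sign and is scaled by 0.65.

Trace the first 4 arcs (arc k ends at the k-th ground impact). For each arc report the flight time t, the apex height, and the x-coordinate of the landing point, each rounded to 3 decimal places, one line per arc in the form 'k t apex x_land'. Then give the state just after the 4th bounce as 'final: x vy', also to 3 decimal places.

1 5.468 42.269 21.543
2 3.816 17.859 36.579
3 2.481 7.545 46.352
4 1.612 3.188 52.705
final: 52.705 5.141

Arc 1: start y=10.820, vy=24.840 → t=5.468, apex=42.269, x_land=21.543, impact vy=-28.798
  bounce: vy ← 0.65·28.798 = 18.719
Arc 2: start y=0.000, vy=18.719 → t=3.816, apex=17.859, x_land=36.579, impact vy=-18.719
  bounce: vy ← 0.65·18.719 = 12.167
Arc 3: start y=0.000, vy=12.167 → t=2.481, apex=7.545, x_land=46.352, impact vy=-12.167
  bounce: vy ← 0.65·12.167 = 7.909
Arc 4: start y=0.000, vy=7.909 → t=1.612, apex=3.188, x_land=52.705, impact vy=-7.909
  bounce: vy ← 0.65·7.909 = 5.141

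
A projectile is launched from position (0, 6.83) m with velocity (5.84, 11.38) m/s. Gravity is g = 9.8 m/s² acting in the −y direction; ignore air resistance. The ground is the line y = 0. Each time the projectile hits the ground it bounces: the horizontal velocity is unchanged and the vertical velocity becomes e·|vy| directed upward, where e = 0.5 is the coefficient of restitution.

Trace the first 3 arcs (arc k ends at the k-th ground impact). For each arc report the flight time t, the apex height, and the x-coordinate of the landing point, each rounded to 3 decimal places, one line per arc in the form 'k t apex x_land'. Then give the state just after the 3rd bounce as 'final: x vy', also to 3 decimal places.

Arc 1: start y=6.830, vy=11.380 → t=2.817, apex=13.437, x_land=16.453, impact vy=-16.229
  bounce: vy ← 0.5·16.229 = 8.114
Arc 2: start y=0.000, vy=8.114 → t=1.656, apex=3.359, x_land=26.124, impact vy=-8.114
  bounce: vy ← 0.5·8.114 = 4.057
Arc 3: start y=0.000, vy=4.057 → t=0.828, apex=0.840, x_land=30.959, impact vy=-4.057
  bounce: vy ← 0.5·4.057 = 2.029

1 2.817 13.437 16.453
2 1.656 3.359 26.124
3 0.828 0.840 30.959
final: 30.959 2.029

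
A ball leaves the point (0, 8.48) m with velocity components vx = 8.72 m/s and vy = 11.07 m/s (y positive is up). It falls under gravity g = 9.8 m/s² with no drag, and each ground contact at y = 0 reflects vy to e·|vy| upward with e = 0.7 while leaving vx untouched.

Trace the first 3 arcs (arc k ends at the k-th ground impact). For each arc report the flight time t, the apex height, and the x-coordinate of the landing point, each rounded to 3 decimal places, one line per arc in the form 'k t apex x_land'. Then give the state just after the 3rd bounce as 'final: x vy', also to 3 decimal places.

Arc 1: start y=8.480, vy=11.070 → t=2.864, apex=14.732, x_land=24.970, impact vy=-16.993
  bounce: vy ← 0.7·16.993 = 11.895
Arc 2: start y=0.000, vy=11.895 → t=2.428, apex=7.219, x_land=46.138, impact vy=-11.895
  bounce: vy ← 0.7·11.895 = 8.326
Arc 3: start y=0.000, vy=8.326 → t=1.699, apex=3.537, x_land=60.956, impact vy=-8.326
  bounce: vy ← 0.7·8.326 = 5.829

1 2.864 14.732 24.970
2 2.428 7.219 46.138
3 1.699 3.537 60.956
final: 60.956 5.829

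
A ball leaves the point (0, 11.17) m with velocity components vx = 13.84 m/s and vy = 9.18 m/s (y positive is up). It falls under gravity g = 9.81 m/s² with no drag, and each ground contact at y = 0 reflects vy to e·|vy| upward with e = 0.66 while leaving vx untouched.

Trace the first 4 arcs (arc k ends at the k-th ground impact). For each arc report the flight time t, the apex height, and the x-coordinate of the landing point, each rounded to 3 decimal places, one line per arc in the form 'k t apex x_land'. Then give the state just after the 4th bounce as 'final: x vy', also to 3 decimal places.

1 2.711 15.465 37.526
2 2.344 6.737 69.965
3 1.547 2.934 91.375
4 1.021 1.278 105.506
final: 105.506 3.305

Arc 1: start y=11.170, vy=9.180 → t=2.711, apex=15.465, x_land=37.526, impact vy=-17.419
  bounce: vy ← 0.66·17.419 = 11.497
Arc 2: start y=0.000, vy=11.497 → t=2.344, apex=6.737, x_land=69.965, impact vy=-11.497
  bounce: vy ← 0.66·11.497 = 7.588
Arc 3: start y=0.000, vy=7.588 → t=1.547, apex=2.934, x_land=91.375, impact vy=-7.588
  bounce: vy ← 0.66·7.588 = 5.008
Arc 4: start y=0.000, vy=5.008 → t=1.021, apex=1.278, x_land=105.506, impact vy=-5.008
  bounce: vy ← 0.66·5.008 = 3.305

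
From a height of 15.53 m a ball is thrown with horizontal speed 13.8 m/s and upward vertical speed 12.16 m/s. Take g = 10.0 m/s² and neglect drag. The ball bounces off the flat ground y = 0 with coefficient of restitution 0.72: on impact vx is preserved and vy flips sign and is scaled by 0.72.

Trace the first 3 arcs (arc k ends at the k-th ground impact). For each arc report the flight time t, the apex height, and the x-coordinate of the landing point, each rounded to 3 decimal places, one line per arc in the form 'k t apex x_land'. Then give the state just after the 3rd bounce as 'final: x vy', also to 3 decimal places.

1 3.357 22.923 46.329
2 3.083 11.883 88.879
3 2.220 6.160 119.514
final: 119.514 7.992

Arc 1: start y=15.530, vy=12.160 → t=3.357, apex=22.923, x_land=46.329, impact vy=-21.412
  bounce: vy ← 0.72·21.412 = 15.417
Arc 2: start y=0.000, vy=15.417 → t=3.083, apex=11.883, x_land=88.879, impact vy=-15.417
  bounce: vy ← 0.72·15.417 = 11.100
Arc 3: start y=0.000, vy=11.100 → t=2.220, apex=6.160, x_land=119.514, impact vy=-11.100
  bounce: vy ← 0.72·11.100 = 7.992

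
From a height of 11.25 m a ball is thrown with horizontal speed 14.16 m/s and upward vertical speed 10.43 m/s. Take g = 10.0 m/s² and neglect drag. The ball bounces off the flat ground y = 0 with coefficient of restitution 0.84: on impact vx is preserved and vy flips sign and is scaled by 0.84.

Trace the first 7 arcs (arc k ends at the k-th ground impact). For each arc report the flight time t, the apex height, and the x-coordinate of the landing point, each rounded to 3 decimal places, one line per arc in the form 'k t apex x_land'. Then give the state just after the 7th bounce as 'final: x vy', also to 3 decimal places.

1 2.870 16.689 40.639
2 3.069 11.776 84.101
3 2.578 8.309 120.608
4 2.166 5.863 151.275
5 1.819 4.137 177.035
6 1.528 2.919 198.673
7 1.284 2.060 216.849
final: 216.849 5.391

Arc 1: start y=11.250, vy=10.430 → t=2.870, apex=16.689, x_land=40.639, impact vy=-18.270
  bounce: vy ← 0.84·18.270 = 15.347
Arc 2: start y=0.000, vy=15.347 → t=3.069, apex=11.776, x_land=84.101, impact vy=-15.347
  bounce: vy ← 0.84·15.347 = 12.891
Arc 3: start y=0.000, vy=12.891 → t=2.578, apex=8.309, x_land=120.608, impact vy=-12.891
  bounce: vy ← 0.84·12.891 = 10.829
Arc 4: start y=0.000, vy=10.829 → t=2.166, apex=5.863, x_land=151.275, impact vy=-10.829
  bounce: vy ← 0.84·10.829 = 9.096
Arc 5: start y=0.000, vy=9.096 → t=1.819, apex=4.137, x_land=177.035, impact vy=-9.096
  bounce: vy ← 0.84·9.096 = 7.641
Arc 6: start y=0.000, vy=7.641 → t=1.528, apex=2.919, x_land=198.673, impact vy=-7.641
  bounce: vy ← 0.84·7.641 = 6.418
Arc 7: start y=0.000, vy=6.418 → t=1.284, apex=2.060, x_land=216.849, impact vy=-6.418
  bounce: vy ← 0.84·6.418 = 5.391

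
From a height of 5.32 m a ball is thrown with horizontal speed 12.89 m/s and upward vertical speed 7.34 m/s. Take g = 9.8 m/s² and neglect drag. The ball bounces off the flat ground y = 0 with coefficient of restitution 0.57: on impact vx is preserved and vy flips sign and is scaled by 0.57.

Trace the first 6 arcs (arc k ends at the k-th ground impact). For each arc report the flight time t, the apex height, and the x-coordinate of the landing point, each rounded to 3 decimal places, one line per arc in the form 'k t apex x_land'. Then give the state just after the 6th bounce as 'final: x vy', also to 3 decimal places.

1 2.032 8.069 26.195
2 1.463 2.622 45.052
3 0.834 0.852 55.800
4 0.475 0.277 61.927
5 0.271 0.090 65.419
6 0.154 0.029 67.409
final: 67.409 0.431

Arc 1: start y=5.320, vy=7.340 → t=2.032, apex=8.069, x_land=26.195, impact vy=-12.576
  bounce: vy ← 0.57·12.576 = 7.168
Arc 2: start y=0.000, vy=7.168 → t=1.463, apex=2.622, x_land=45.052, impact vy=-7.168
  bounce: vy ← 0.57·7.168 = 4.086
Arc 3: start y=0.000, vy=4.086 → t=0.834, apex=0.852, x_land=55.800, impact vy=-4.086
  bounce: vy ← 0.57·4.086 = 2.329
Arc 4: start y=0.000, vy=2.329 → t=0.475, apex=0.277, x_land=61.927, impact vy=-2.329
  bounce: vy ← 0.57·2.329 = 1.327
Arc 5: start y=0.000, vy=1.327 → t=0.271, apex=0.090, x_land=65.419, impact vy=-1.327
  bounce: vy ← 0.57·1.327 = 0.757
Arc 6: start y=0.000, vy=0.757 → t=0.154, apex=0.029, x_land=67.409, impact vy=-0.757
  bounce: vy ← 0.57·0.757 = 0.431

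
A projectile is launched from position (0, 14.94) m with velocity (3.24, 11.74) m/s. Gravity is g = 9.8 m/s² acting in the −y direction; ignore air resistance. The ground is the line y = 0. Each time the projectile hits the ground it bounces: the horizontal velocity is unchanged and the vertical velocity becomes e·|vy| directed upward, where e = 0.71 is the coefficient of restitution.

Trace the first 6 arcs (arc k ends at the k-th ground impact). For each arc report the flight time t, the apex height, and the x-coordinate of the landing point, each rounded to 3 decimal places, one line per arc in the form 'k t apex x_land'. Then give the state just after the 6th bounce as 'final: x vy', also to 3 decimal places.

1 3.316 21.972 10.742
2 3.007 11.076 20.485
3 2.135 5.583 27.402
4 1.516 2.815 32.313
5 1.076 1.419 35.800
6 0.764 0.715 38.276
final: 38.276 2.658

Arc 1: start y=14.940, vy=11.740 → t=3.316, apex=21.972, x_land=10.742, impact vy=-20.752
  bounce: vy ← 0.71·20.752 = 14.734
Arc 2: start y=0.000, vy=14.734 → t=3.007, apex=11.076, x_land=20.485, impact vy=-14.734
  bounce: vy ← 0.71·14.734 = 10.461
Arc 3: start y=0.000, vy=10.461 → t=2.135, apex=5.583, x_land=27.402, impact vy=-10.461
  bounce: vy ← 0.71·10.461 = 7.427
Arc 4: start y=0.000, vy=7.427 → t=1.516, apex=2.815, x_land=32.313, impact vy=-7.427
  bounce: vy ← 0.71·7.427 = 5.273
Arc 5: start y=0.000, vy=5.273 → t=1.076, apex=1.419, x_land=35.800, impact vy=-5.273
  bounce: vy ← 0.71·5.273 = 3.744
Arc 6: start y=0.000, vy=3.744 → t=0.764, apex=0.715, x_land=38.276, impact vy=-3.744
  bounce: vy ← 0.71·3.744 = 2.658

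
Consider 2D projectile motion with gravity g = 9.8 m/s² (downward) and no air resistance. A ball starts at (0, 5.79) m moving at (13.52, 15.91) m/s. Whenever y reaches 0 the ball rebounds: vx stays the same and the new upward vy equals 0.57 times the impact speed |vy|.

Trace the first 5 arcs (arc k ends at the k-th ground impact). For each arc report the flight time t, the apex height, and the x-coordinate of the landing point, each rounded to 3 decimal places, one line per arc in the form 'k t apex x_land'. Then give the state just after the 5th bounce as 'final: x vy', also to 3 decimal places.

1 3.577 18.705 48.365
2 2.227 6.077 78.478
3 1.270 1.974 95.642
4 0.724 0.642 105.426
5 0.412 0.208 111.003
final: 111.003 1.152

Arc 1: start y=5.790, vy=15.910 → t=3.577, apex=18.705, x_land=48.365, impact vy=-19.147
  bounce: vy ← 0.57·19.147 = 10.914
Arc 2: start y=0.000, vy=10.914 → t=2.227, apex=6.077, x_land=78.478, impact vy=-10.914
  bounce: vy ← 0.57·10.914 = 6.221
Arc 3: start y=0.000, vy=6.221 → t=1.270, apex=1.974, x_land=95.642, impact vy=-6.221
  bounce: vy ← 0.57·6.221 = 3.546
Arc 4: start y=0.000, vy=3.546 → t=0.724, apex=0.642, x_land=105.426, impact vy=-3.546
  bounce: vy ← 0.57·3.546 = 2.021
Arc 5: start y=0.000, vy=2.021 → t=0.412, apex=0.208, x_land=111.003, impact vy=-2.021
  bounce: vy ← 0.57·2.021 = 1.152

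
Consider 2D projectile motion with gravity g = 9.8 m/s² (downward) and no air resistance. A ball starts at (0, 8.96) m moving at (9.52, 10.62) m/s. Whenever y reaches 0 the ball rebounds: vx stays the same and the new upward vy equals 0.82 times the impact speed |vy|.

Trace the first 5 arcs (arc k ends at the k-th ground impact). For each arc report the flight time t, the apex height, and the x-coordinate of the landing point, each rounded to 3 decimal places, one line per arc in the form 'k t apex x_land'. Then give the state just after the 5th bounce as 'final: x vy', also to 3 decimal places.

1 2.817 14.714 26.814
2 2.842 9.894 53.869
3 2.330 6.653 76.054
4 1.911 4.473 94.246
5 1.567 3.008 109.164
final: 109.164 6.296

Arc 1: start y=8.960, vy=10.620 → t=2.817, apex=14.714, x_land=26.814, impact vy=-16.982
  bounce: vy ← 0.82·16.982 = 13.926
Arc 2: start y=0.000, vy=13.926 → t=2.842, apex=9.894, x_land=53.869, impact vy=-13.926
  bounce: vy ← 0.82·13.926 = 11.419
Arc 3: start y=0.000, vy=11.419 → t=2.330, apex=6.653, x_land=76.054, impact vy=-11.419
  bounce: vy ← 0.82·11.419 = 9.364
Arc 4: start y=0.000, vy=9.364 → t=1.911, apex=4.473, x_land=94.246, impact vy=-9.364
  bounce: vy ← 0.82·9.364 = 7.678
Arc 5: start y=0.000, vy=7.678 → t=1.567, apex=3.008, x_land=109.164, impact vy=-7.678
  bounce: vy ← 0.82·7.678 = 6.296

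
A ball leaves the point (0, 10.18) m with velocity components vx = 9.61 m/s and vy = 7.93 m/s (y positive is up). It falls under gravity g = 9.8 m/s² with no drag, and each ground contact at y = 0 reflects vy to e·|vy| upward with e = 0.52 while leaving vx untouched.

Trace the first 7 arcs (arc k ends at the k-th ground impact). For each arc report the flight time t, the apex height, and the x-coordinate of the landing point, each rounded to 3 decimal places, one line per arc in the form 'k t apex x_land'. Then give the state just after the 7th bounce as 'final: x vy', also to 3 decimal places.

1 2.462 13.388 23.661
2 1.719 3.620 40.182
3 0.894 0.979 48.773
4 0.465 0.265 53.240
5 0.242 0.072 55.563
6 0.126 0.019 56.770
7 0.065 0.005 57.399
final: 57.399 0.167

Arc 1: start y=10.180, vy=7.930 → t=2.462, apex=13.388, x_land=23.661, impact vy=-16.199
  bounce: vy ← 0.52·16.199 = 8.424
Arc 2: start y=0.000, vy=8.424 → t=1.719, apex=3.620, x_land=40.182, impact vy=-8.424
  bounce: vy ← 0.52·8.424 = 4.380
Arc 3: start y=0.000, vy=4.380 → t=0.894, apex=0.979, x_land=48.773, impact vy=-4.380
  bounce: vy ← 0.52·4.380 = 2.278
Arc 4: start y=0.000, vy=2.278 → t=0.465, apex=0.265, x_land=53.240, impact vy=-2.278
  bounce: vy ← 0.52·2.278 = 1.184
Arc 5: start y=0.000, vy=1.184 → t=0.242, apex=0.072, x_land=55.563, impact vy=-1.184
  bounce: vy ← 0.52·1.184 = 0.616
Arc 6: start y=0.000, vy=0.616 → t=0.126, apex=0.019, x_land=56.770, impact vy=-0.616
  bounce: vy ← 0.52·0.616 = 0.320
Arc 7: start y=0.000, vy=0.320 → t=0.065, apex=0.005, x_land=57.399, impact vy=-0.320
  bounce: vy ← 0.52·0.320 = 0.167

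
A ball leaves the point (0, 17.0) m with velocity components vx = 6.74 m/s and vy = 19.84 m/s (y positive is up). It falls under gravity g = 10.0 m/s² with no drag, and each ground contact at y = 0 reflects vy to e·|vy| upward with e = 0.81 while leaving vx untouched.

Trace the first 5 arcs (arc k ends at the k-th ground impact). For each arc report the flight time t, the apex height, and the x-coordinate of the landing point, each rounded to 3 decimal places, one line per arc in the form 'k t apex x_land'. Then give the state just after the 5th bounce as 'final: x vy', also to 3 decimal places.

1 4.693 36.681 31.628
2 4.388 24.067 61.202
3 3.554 15.790 85.157
4 2.879 10.360 104.561
5 2.332 6.797 120.278
final: 120.278 9.444

Arc 1: start y=17.000, vy=19.840 → t=4.693, apex=36.681, x_land=31.628, impact vy=-27.086
  bounce: vy ← 0.81·27.086 = 21.939
Arc 2: start y=0.000, vy=21.939 → t=4.388, apex=24.067, x_land=61.202, impact vy=-21.939
  bounce: vy ← 0.81·21.939 = 17.771
Arc 3: start y=0.000, vy=17.771 → t=3.554, apex=15.790, x_land=85.157, impact vy=-17.771
  bounce: vy ← 0.81·17.771 = 14.394
Arc 4: start y=0.000, vy=14.394 → t=2.879, apex=10.360, x_land=104.561, impact vy=-14.394
  bounce: vy ← 0.81·14.394 = 11.659
Arc 5: start y=0.000, vy=11.659 → t=2.332, apex=6.797, x_land=120.278, impact vy=-11.659
  bounce: vy ← 0.81·11.659 = 9.444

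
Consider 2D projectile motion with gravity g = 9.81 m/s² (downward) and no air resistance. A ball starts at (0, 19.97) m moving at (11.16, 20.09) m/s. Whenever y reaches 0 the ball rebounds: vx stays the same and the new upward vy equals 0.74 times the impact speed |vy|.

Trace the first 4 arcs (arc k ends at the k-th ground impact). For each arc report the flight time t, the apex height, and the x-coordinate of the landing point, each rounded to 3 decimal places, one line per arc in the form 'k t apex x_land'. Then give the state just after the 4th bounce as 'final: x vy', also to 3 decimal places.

1 4.923 40.541 54.939
2 4.255 22.200 102.424
3 3.149 12.157 137.563
4 2.330 6.657 163.565
final: 163.565 8.457

Arc 1: start y=19.970, vy=20.090 → t=4.923, apex=40.541, x_land=54.939, impact vy=-28.203
  bounce: vy ← 0.74·28.203 = 20.870
Arc 2: start y=0.000, vy=20.870 → t=4.255, apex=22.200, x_land=102.424, impact vy=-20.870
  bounce: vy ← 0.74·20.870 = 15.444
Arc 3: start y=0.000, vy=15.444 → t=3.149, apex=12.157, x_land=137.563, impact vy=-15.444
  bounce: vy ← 0.74·15.444 = 11.429
Arc 4: start y=0.000, vy=11.429 → t=2.330, apex=6.657, x_land=163.565, impact vy=-11.429
  bounce: vy ← 0.74·11.429 = 8.457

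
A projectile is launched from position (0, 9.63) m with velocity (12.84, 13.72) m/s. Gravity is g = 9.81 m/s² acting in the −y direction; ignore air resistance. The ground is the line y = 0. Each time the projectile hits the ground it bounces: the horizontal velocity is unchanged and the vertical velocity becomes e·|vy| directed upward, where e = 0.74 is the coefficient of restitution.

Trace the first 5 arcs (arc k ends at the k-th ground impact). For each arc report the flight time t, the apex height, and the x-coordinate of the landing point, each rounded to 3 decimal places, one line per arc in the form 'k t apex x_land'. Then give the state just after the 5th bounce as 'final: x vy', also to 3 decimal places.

Arc 1: start y=9.630, vy=13.720 → t=3.378, apex=19.224, x_land=43.377, impact vy=-19.421
  bounce: vy ← 0.74·19.421 = 14.372
Arc 2: start y=0.000, vy=14.372 → t=2.930, apex=10.527, x_land=80.998, impact vy=-14.372
  bounce: vy ← 0.74·14.372 = 10.635
Arc 3: start y=0.000, vy=10.635 → t=2.168, apex=5.765, x_land=108.838, impact vy=-10.635
  bounce: vy ← 0.74·10.635 = 7.870
Arc 4: start y=0.000, vy=7.870 → t=1.604, apex=3.157, x_land=129.439, impact vy=-7.870
  bounce: vy ← 0.74·7.870 = 5.824
Arc 5: start y=0.000, vy=5.824 → t=1.187, apex=1.729, x_land=144.684, impact vy=-5.824
  bounce: vy ← 0.74·5.824 = 4.310

1 3.378 19.224 43.377
2 2.930 10.527 80.998
3 2.168 5.765 108.838
4 1.604 3.157 129.439
5 1.187 1.729 144.684
final: 144.684 4.310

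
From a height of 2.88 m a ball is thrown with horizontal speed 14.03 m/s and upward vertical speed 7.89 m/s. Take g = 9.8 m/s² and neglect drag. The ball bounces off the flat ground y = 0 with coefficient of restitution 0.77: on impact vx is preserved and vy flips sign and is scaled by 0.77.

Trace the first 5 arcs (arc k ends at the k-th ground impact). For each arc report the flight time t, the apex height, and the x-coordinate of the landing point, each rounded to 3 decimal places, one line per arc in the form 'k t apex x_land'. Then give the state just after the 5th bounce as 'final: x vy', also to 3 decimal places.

Arc 1: start y=2.880, vy=7.890 → t=1.917, apex=6.056, x_land=26.893, impact vy=-10.895
  bounce: vy ← 0.77·10.895 = 8.389
Arc 2: start y=0.000, vy=8.389 → t=1.712, apex=3.591, x_land=50.913, impact vy=-8.389
  bounce: vy ← 0.77·8.389 = 6.460
Arc 3: start y=0.000, vy=6.460 → t=1.318, apex=2.129, x_land=69.409, impact vy=-6.460
  bounce: vy ← 0.77·6.460 = 4.974
Arc 4: start y=0.000, vy=4.974 → t=1.015, apex=1.262, x_land=83.651, impact vy=-4.974
  bounce: vy ← 0.77·4.974 = 3.830
Arc 5: start y=0.000, vy=3.830 → t=0.782, apex=0.748, x_land=94.617, impact vy=-3.830
  bounce: vy ← 0.77·3.830 = 2.949

1 1.917 6.056 26.893
2 1.712 3.591 50.913
3 1.318 2.129 69.409
4 1.015 1.262 83.651
5 0.782 0.748 94.617
final: 94.617 2.949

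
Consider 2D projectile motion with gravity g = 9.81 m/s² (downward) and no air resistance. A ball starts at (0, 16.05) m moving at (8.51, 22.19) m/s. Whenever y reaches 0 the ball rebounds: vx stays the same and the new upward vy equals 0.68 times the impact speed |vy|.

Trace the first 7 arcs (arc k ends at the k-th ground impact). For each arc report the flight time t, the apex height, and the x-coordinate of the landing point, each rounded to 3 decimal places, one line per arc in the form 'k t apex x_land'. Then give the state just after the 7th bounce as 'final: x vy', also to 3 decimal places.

Arc 1: start y=16.050, vy=22.190 → t=5.158, apex=41.147, x_land=43.897, impact vy=-28.413
  bounce: vy ← 0.68·28.413 = 19.321
Arc 2: start y=0.000, vy=19.321 → t=3.939, apex=19.026, x_land=77.418, impact vy=-19.321
  bounce: vy ← 0.68·19.321 = 13.138
Arc 3: start y=0.000, vy=13.138 → t=2.679, apex=8.798, x_land=100.212, impact vy=-13.138
  bounce: vy ← 0.68·13.138 = 8.934
Arc 4: start y=0.000, vy=8.934 → t=1.821, apex=4.068, x_land=115.712, impact vy=-8.934
  bounce: vy ← 0.68·8.934 = 6.075
Arc 5: start y=0.000, vy=6.075 → t=1.239, apex=1.881, x_land=126.252, impact vy=-6.075
  bounce: vy ← 0.68·6.075 = 4.131
Arc 6: start y=0.000, vy=4.131 → t=0.842, apex=0.870, x_land=133.420, impact vy=-4.131
  bounce: vy ← 0.68·4.131 = 2.809
Arc 7: start y=0.000, vy=2.809 → t=0.573, apex=0.402, x_land=138.293, impact vy=-2.809
  bounce: vy ← 0.68·2.809 = 1.910

1 5.158 41.147 43.897
2 3.939 19.026 77.418
3 2.679 8.798 100.212
4 1.821 4.068 115.712
5 1.239 1.881 126.252
6 0.842 0.870 133.420
7 0.573 0.402 138.293
final: 138.293 1.910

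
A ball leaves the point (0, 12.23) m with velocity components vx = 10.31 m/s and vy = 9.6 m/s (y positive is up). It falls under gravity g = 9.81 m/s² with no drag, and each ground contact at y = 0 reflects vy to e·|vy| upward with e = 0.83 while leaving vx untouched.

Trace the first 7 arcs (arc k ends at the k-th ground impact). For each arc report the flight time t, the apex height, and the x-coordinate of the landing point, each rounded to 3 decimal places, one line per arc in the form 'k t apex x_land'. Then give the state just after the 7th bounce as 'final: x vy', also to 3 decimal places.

1 2.836 16.927 29.242
2 3.084 11.661 61.036
3 2.560 8.033 87.424
4 2.124 5.534 109.327
5 1.763 3.813 127.506
6 1.464 2.626 142.595
7 1.215 1.809 155.119
final: 155.119 4.945

Arc 1: start y=12.230, vy=9.600 → t=2.836, apex=16.927, x_land=29.242, impact vy=-18.224
  bounce: vy ← 0.83·18.224 = 15.126
Arc 2: start y=0.000, vy=15.126 → t=3.084, apex=11.661, x_land=61.036, impact vy=-15.126
  bounce: vy ← 0.83·15.126 = 12.554
Arc 3: start y=0.000, vy=12.554 → t=2.560, apex=8.033, x_land=87.424, impact vy=-12.554
  bounce: vy ← 0.83·12.554 = 10.420
Arc 4: start y=0.000, vy=10.420 → t=2.124, apex=5.534, x_land=109.327, impact vy=-10.420
  bounce: vy ← 0.83·10.420 = 8.649
Arc 5: start y=0.000, vy=8.649 → t=1.763, apex=3.813, x_land=127.506, impact vy=-8.649
  bounce: vy ← 0.83·8.649 = 7.178
Arc 6: start y=0.000, vy=7.178 → t=1.464, apex=2.626, x_land=142.595, impact vy=-7.178
  bounce: vy ← 0.83·7.178 = 5.958
Arc 7: start y=0.000, vy=5.958 → t=1.215, apex=1.809, x_land=155.119, impact vy=-5.958
  bounce: vy ← 0.83·5.958 = 4.945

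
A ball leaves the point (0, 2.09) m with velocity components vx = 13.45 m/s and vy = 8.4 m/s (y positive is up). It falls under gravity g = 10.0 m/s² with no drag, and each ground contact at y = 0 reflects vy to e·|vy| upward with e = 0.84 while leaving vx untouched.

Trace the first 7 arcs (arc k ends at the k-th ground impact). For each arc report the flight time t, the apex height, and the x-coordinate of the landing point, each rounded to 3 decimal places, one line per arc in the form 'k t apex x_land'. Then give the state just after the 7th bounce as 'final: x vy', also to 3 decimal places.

Arc 1: start y=2.090, vy=8.400 → t=1.900, apex=5.618, x_land=25.555, impact vy=-10.600
  bounce: vy ← 0.84·10.600 = 8.904
Arc 2: start y=0.000, vy=8.904 → t=1.781, apex=3.964, x_land=49.507, impact vy=-8.904
  bounce: vy ← 0.84·8.904 = 7.479
Arc 3: start y=0.000, vy=7.479 → t=1.496, apex=2.797, x_land=69.626, impact vy=-7.479
  bounce: vy ← 0.84·7.479 = 6.283
Arc 4: start y=0.000, vy=6.283 → t=1.257, apex=1.974, x_land=86.527, impact vy=-6.283
  bounce: vy ← 0.84·6.283 = 5.277
Arc 5: start y=0.000, vy=5.277 → t=1.055, apex=1.393, x_land=100.723, impact vy=-5.277
  bounce: vy ← 0.84·5.277 = 4.433
Arc 6: start y=0.000, vy=4.433 → t=0.887, apex=0.983, x_land=112.648, impact vy=-4.433
  bounce: vy ← 0.84·4.433 = 3.724
Arc 7: start y=0.000, vy=3.724 → t=0.745, apex=0.693, x_land=122.665, impact vy=-3.724
  bounce: vy ← 0.84·3.724 = 3.128

1 1.900 5.618 25.555
2 1.781 3.964 49.507
3 1.496 2.797 69.626
4 1.257 1.974 86.527
5 1.055 1.393 100.723
6 0.887 0.983 112.648
7 0.745 0.693 122.665
final: 122.665 3.128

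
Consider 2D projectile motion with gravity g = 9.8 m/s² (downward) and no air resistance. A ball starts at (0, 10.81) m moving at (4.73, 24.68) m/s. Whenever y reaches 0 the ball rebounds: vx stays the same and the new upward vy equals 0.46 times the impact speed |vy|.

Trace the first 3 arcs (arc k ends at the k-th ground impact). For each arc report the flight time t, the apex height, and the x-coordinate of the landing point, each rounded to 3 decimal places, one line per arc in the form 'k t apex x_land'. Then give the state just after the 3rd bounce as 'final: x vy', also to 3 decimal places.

1 5.442 41.887 25.741
2 2.690 8.863 38.464
3 1.237 1.875 44.317
final: 44.317 2.789

Arc 1: start y=10.810, vy=24.680 → t=5.442, apex=41.887, x_land=25.741, impact vy=-28.653
  bounce: vy ← 0.46·28.653 = 13.180
Arc 2: start y=0.000, vy=13.180 → t=2.690, apex=8.863, x_land=38.464, impact vy=-13.180
  bounce: vy ← 0.46·13.180 = 6.063
Arc 3: start y=0.000, vy=6.063 → t=1.237, apex=1.875, x_land=44.317, impact vy=-6.063
  bounce: vy ← 0.46·6.063 = 2.789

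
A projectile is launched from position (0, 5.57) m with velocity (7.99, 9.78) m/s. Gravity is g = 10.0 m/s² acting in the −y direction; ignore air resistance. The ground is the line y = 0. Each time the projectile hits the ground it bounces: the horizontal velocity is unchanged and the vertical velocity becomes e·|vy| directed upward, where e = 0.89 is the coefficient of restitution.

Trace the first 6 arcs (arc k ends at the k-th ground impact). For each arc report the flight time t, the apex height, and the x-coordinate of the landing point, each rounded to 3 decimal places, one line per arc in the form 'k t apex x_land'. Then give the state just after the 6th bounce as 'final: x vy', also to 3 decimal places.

1 2.417 10.352 19.311
2 2.561 8.200 39.776
3 2.280 6.495 57.989
4 2.029 5.145 74.199
5 1.806 4.075 88.626
6 1.607 3.228 101.466
final: 101.466 7.151

Arc 1: start y=5.570, vy=9.780 → t=2.417, apex=10.352, x_land=19.311, impact vy=-14.389
  bounce: vy ← 0.89·14.389 = 12.806
Arc 2: start y=0.000, vy=12.806 → t=2.561, apex=8.200, x_land=39.776, impact vy=-12.806
  bounce: vy ← 0.89·12.806 = 11.398
Arc 3: start y=0.000, vy=11.398 → t=2.280, apex=6.495, x_land=57.989, impact vy=-11.398
  bounce: vy ← 0.89·11.398 = 10.144
Arc 4: start y=0.000, vy=10.144 → t=2.029, apex=5.145, x_land=74.199, impact vy=-10.144
  bounce: vy ← 0.89·10.144 = 9.028
Arc 5: start y=0.000, vy=9.028 → t=1.806, apex=4.075, x_land=88.626, impact vy=-9.028
  bounce: vy ← 0.89·9.028 = 8.035
Arc 6: start y=0.000, vy=8.035 → t=1.607, apex=3.228, x_land=101.466, impact vy=-8.035
  bounce: vy ← 0.89·8.035 = 7.151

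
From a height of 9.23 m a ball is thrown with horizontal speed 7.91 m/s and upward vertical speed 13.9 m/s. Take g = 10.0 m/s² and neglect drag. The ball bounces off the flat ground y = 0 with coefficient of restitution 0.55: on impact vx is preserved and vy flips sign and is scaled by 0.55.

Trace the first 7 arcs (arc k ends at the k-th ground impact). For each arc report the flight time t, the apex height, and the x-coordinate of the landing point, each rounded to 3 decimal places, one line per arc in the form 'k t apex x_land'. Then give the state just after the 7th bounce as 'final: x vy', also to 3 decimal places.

1 3.334 18.891 26.370
2 2.138 5.714 43.282
3 1.176 1.729 52.584
4 0.647 0.523 57.700
5 0.356 0.158 60.514
6 0.196 0.048 62.061
7 0.108 0.014 62.913
final: 62.913 0.296

Arc 1: start y=9.230, vy=13.900 → t=3.334, apex=18.891, x_land=26.370, impact vy=-19.437
  bounce: vy ← 0.55·19.437 = 10.691
Arc 2: start y=0.000, vy=10.691 → t=2.138, apex=5.714, x_land=43.282, impact vy=-10.691
  bounce: vy ← 0.55·10.691 = 5.880
Arc 3: start y=0.000, vy=5.880 → t=1.176, apex=1.729, x_land=52.584, impact vy=-5.880
  bounce: vy ← 0.55·5.880 = 3.234
Arc 4: start y=0.000, vy=3.234 → t=0.647, apex=0.523, x_land=57.700, impact vy=-3.234
  bounce: vy ← 0.55·3.234 = 1.779
Arc 5: start y=0.000, vy=1.779 → t=0.356, apex=0.158, x_land=60.514, impact vy=-1.779
  bounce: vy ← 0.55·1.779 = 0.978
Arc 6: start y=0.000, vy=0.978 → t=0.196, apex=0.048, x_land=62.061, impact vy=-0.978
  bounce: vy ← 0.55·0.978 = 0.538
Arc 7: start y=0.000, vy=0.538 → t=0.108, apex=0.014, x_land=62.913, impact vy=-0.538
  bounce: vy ← 0.55·0.538 = 0.296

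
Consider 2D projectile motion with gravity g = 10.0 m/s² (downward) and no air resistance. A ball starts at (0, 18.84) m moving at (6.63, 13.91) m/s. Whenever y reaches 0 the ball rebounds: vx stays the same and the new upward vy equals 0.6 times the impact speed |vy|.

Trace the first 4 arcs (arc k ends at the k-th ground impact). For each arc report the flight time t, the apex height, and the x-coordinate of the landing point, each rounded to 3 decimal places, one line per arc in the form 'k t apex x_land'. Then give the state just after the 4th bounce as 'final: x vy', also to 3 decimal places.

Arc 1: start y=18.840, vy=13.910 → t=3.779, apex=28.514, x_land=25.055, impact vy=-23.881
  bounce: vy ← 0.6·23.881 = 14.328
Arc 2: start y=0.000, vy=14.328 → t=2.866, apex=10.265, x_land=44.055, impact vy=-14.328
  bounce: vy ← 0.6·14.328 = 8.597
Arc 3: start y=0.000, vy=8.597 → t=1.719, apex=3.695, x_land=55.454, impact vy=-8.597
  bounce: vy ← 0.6·8.597 = 5.158
Arc 4: start y=0.000, vy=5.158 → t=1.032, apex=1.330, x_land=62.294, impact vy=-5.158
  bounce: vy ← 0.6·5.158 = 3.095

1 3.779 28.514 25.055
2 2.866 10.265 44.055
3 1.719 3.695 55.454
4 1.032 1.330 62.294
final: 62.294 3.095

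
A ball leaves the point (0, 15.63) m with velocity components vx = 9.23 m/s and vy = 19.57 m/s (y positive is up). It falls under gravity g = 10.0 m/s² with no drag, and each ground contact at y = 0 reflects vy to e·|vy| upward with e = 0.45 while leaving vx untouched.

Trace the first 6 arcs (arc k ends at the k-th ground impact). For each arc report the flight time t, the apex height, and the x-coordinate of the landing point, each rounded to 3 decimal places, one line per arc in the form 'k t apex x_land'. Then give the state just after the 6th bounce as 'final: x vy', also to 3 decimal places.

1 4.594 34.779 42.406
2 2.374 7.043 64.315
3 1.068 1.426 74.174
4 0.481 0.289 78.611
5 0.216 0.058 80.607
6 0.097 0.012 81.505
final: 81.505 0.219

Arc 1: start y=15.630, vy=19.570 → t=4.594, apex=34.779, x_land=42.406, impact vy=-26.374
  bounce: vy ← 0.45·26.374 = 11.868
Arc 2: start y=0.000, vy=11.868 → t=2.374, apex=7.043, x_land=64.315, impact vy=-11.868
  bounce: vy ← 0.45·11.868 = 5.341
Arc 3: start y=0.000, vy=5.341 → t=1.068, apex=1.426, x_land=74.174, impact vy=-5.341
  bounce: vy ← 0.45·5.341 = 2.403
Arc 4: start y=0.000, vy=2.403 → t=0.481, apex=0.289, x_land=78.611, impact vy=-2.403
  bounce: vy ← 0.45·2.403 = 1.081
Arc 5: start y=0.000, vy=1.081 → t=0.216, apex=0.058, x_land=80.607, impact vy=-1.081
  bounce: vy ← 0.45·1.081 = 0.487
Arc 6: start y=0.000, vy=0.487 → t=0.097, apex=0.012, x_land=81.505, impact vy=-0.487
  bounce: vy ← 0.45·0.487 = 0.219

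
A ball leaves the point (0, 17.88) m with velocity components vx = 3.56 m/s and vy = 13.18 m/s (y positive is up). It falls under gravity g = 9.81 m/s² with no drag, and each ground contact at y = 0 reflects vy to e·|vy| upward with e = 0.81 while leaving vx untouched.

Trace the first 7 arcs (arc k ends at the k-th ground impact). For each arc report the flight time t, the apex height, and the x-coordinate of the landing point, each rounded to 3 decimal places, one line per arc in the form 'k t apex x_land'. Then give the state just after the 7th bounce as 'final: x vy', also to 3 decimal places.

Arc 1: start y=17.880, vy=13.180 → t=3.678, apex=26.734, x_land=13.094, impact vy=-22.902
  bounce: vy ← 0.81·22.902 = 18.551
Arc 2: start y=0.000, vy=18.551 → t=3.782, apex=17.540, x_land=26.558, impact vy=-18.551
  bounce: vy ← 0.81·18.551 = 15.026
Arc 3: start y=0.000, vy=15.026 → t=3.063, apex=11.508, x_land=37.464, impact vy=-15.026
  bounce: vy ← 0.81·15.026 = 12.171
Arc 4: start y=0.000, vy=12.171 → t=2.481, apex=7.550, x_land=46.298, impact vy=-12.171
  bounce: vy ← 0.81·12.171 = 9.859
Arc 5: start y=0.000, vy=9.859 → t=2.010, apex=4.954, x_land=53.453, impact vy=-9.859
  bounce: vy ← 0.81·9.859 = 7.986
Arc 6: start y=0.000, vy=7.986 → t=1.628, apex=3.250, x_land=59.249, impact vy=-7.986
  bounce: vy ← 0.81·7.986 = 6.468
Arc 7: start y=0.000, vy=6.468 → t=1.319, apex=2.132, x_land=63.944, impact vy=-6.468
  bounce: vy ← 0.81·6.468 = 5.239

1 3.678 26.734 13.094
2 3.782 17.540 26.558
3 3.063 11.508 37.464
4 2.481 7.550 46.298
5 2.010 4.954 53.453
6 1.628 3.250 59.249
7 1.319 2.132 63.944
final: 63.944 5.239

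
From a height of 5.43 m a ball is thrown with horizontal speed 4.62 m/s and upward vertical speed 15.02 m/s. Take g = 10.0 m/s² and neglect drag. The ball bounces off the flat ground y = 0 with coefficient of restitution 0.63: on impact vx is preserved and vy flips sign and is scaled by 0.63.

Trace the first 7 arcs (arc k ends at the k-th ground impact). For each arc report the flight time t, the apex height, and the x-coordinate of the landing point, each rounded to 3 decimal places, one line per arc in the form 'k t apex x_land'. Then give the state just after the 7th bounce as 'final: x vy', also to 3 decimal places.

1 3.330 16.710 15.385
2 2.303 6.632 26.027
3 1.451 2.632 32.731
4 0.914 1.045 36.955
5 0.576 0.415 39.616
6 0.363 0.165 41.292
7 0.229 0.065 42.349
final: 42.349 0.720

Arc 1: start y=5.430, vy=15.020 → t=3.330, apex=16.710, x_land=15.385, impact vy=-18.281
  bounce: vy ← 0.63·18.281 = 11.517
Arc 2: start y=0.000, vy=11.517 → t=2.303, apex=6.632, x_land=26.027, impact vy=-11.517
  bounce: vy ← 0.63·11.517 = 7.256
Arc 3: start y=0.000, vy=7.256 → t=1.451, apex=2.632, x_land=32.731, impact vy=-7.256
  bounce: vy ← 0.63·7.256 = 4.571
Arc 4: start y=0.000, vy=4.571 → t=0.914, apex=1.045, x_land=36.955, impact vy=-4.571
  bounce: vy ← 0.63·4.571 = 2.880
Arc 5: start y=0.000, vy=2.880 → t=0.576, apex=0.415, x_land=39.616, impact vy=-2.880
  bounce: vy ← 0.63·2.880 = 1.814
Arc 6: start y=0.000, vy=1.814 → t=0.363, apex=0.165, x_land=41.292, impact vy=-1.814
  bounce: vy ← 0.63·1.814 = 1.143
Arc 7: start y=0.000, vy=1.143 → t=0.229, apex=0.065, x_land=42.349, impact vy=-1.143
  bounce: vy ← 0.63·1.143 = 0.720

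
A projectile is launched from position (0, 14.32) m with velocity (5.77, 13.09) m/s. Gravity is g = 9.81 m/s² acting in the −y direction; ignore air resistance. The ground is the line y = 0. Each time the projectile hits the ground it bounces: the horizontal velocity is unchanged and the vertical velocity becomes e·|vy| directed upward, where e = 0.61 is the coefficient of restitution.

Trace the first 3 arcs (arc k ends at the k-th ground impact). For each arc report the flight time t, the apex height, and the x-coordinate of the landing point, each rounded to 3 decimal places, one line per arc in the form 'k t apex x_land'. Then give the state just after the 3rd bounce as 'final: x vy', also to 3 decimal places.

Arc 1: start y=14.320, vy=13.090 → t=3.502, apex=23.053, x_land=20.208, impact vy=-21.267
  bounce: vy ← 0.61·21.267 = 12.973
Arc 2: start y=0.000, vy=12.973 → t=2.645, apex=8.578, x_land=35.469, impact vy=-12.973
  bounce: vy ← 0.61·12.973 = 7.914
Arc 3: start y=0.000, vy=7.914 → t=1.613, apex=3.192, x_land=44.778, impact vy=-7.914
  bounce: vy ← 0.61·7.914 = 4.827

1 3.502 23.053 20.208
2 2.645 8.578 35.469
3 1.613 3.192 44.778
final: 44.778 4.827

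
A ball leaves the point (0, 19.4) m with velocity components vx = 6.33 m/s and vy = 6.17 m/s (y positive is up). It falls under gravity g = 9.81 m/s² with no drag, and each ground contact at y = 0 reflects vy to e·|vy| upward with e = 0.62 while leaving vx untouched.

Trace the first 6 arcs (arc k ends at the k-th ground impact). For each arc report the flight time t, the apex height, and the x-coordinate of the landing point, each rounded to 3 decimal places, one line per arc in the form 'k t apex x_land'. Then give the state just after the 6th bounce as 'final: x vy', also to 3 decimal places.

1 2.715 21.340 17.185
2 2.586 8.203 33.557
3 1.604 3.153 43.708
4 0.994 1.212 50.001
5 0.616 0.466 53.903
6 0.382 0.179 56.322
final: 56.322 1.162

Arc 1: start y=19.400, vy=6.170 → t=2.715, apex=21.340, x_land=17.185, impact vy=-20.462
  bounce: vy ← 0.62·20.462 = 12.686
Arc 2: start y=0.000, vy=12.686 → t=2.586, apex=8.203, x_land=33.557, impact vy=-12.686
  bounce: vy ← 0.62·12.686 = 7.866
Arc 3: start y=0.000, vy=7.866 → t=1.604, apex=3.153, x_land=43.708, impact vy=-7.866
  bounce: vy ← 0.62·7.866 = 4.877
Arc 4: start y=0.000, vy=4.877 → t=0.994, apex=1.212, x_land=50.001, impact vy=-4.877
  bounce: vy ← 0.62·4.877 = 3.024
Arc 5: start y=0.000, vy=3.024 → t=0.616, apex=0.466, x_land=53.903, impact vy=-3.024
  bounce: vy ← 0.62·3.024 = 1.875
Arc 6: start y=0.000, vy=1.875 → t=0.382, apex=0.179, x_land=56.322, impact vy=-1.875
  bounce: vy ← 0.62·1.875 = 1.162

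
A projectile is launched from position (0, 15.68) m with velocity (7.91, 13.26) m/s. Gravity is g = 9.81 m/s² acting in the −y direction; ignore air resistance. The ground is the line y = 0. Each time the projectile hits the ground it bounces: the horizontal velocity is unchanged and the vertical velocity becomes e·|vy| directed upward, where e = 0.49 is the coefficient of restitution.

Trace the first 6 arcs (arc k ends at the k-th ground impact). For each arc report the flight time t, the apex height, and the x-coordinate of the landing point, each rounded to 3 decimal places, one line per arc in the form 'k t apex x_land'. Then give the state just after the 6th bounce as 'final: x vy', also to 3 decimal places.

1 3.593 24.642 28.421
2 2.197 5.916 45.796
3 1.076 1.421 54.309
4 0.527 0.341 58.481
5 0.258 0.082 60.525
6 0.127 0.020 61.527
final: 61.527 0.304

Arc 1: start y=15.680, vy=13.260 → t=3.593, apex=24.642, x_land=28.421, impact vy=-21.988
  bounce: vy ← 0.49·21.988 = 10.774
Arc 2: start y=0.000, vy=10.774 → t=2.197, apex=5.916, x_land=45.796, impact vy=-10.774
  bounce: vy ← 0.49·10.774 = 5.279
Arc 3: start y=0.000, vy=5.279 → t=1.076, apex=1.421, x_land=54.309, impact vy=-5.279
  bounce: vy ← 0.49·5.279 = 2.587
Arc 4: start y=0.000, vy=2.587 → t=0.527, apex=0.341, x_land=58.481, impact vy=-2.587
  bounce: vy ← 0.49·2.587 = 1.268
Arc 5: start y=0.000, vy=1.268 → t=0.258, apex=0.082, x_land=60.525, impact vy=-1.268
  bounce: vy ← 0.49·1.268 = 0.621
Arc 6: start y=0.000, vy=0.621 → t=0.127, apex=0.020, x_land=61.527, impact vy=-0.621
  bounce: vy ← 0.49·0.621 = 0.304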